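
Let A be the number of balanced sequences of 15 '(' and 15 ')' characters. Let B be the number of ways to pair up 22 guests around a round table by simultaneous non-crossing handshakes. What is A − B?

9636059

Balanced strings of n pairs of brackets are counted by C_n; here n = 15. So A = C_15 = 9694845.
Non-crossing handshake pairings of 2n people are counted by C_n; 22 people gives n = 11. So B = C_11 = 58786.
A − B = 9694845 − 58786 = 9636059.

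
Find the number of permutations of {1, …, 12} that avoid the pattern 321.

Permutations of [n] avoiding any single length-3 pattern are counted by C_n; here n = 12.
C_12 = 208012.

208012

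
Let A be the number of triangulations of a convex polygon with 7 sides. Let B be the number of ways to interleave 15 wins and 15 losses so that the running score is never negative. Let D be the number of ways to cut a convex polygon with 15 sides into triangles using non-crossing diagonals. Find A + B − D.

8951987

The number of triangulations of a 7-gon is the Catalan number C_5 (index = sides − 2). So A = C_5 = 42.
Reading a vote for the leader as '(' and for the other as ')' turns such a sequence into a balanced string of 15 pairs, so the count is C_15. So B = C_15 = 9694845.
Triangulations of a convex m-gon are counted by C_{m−2}; with m = 15 this is C_13. So D = C_13 = 742900.
A + B − D = 42 + 9694845 − 742900 = 8951987.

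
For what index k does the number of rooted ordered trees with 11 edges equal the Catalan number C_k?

A rooted plane tree with 11 edges has 12 nodes, and the count is C_11.

11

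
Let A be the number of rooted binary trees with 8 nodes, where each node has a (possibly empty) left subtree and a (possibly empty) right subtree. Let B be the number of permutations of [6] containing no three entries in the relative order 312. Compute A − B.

Rooted binary trees with 8 nodes (each child slot possibly empty) number C_8. So A = C_8 = 1430.
Permutations of [n] avoiding any single length-3 pattern are counted by C_n; here n = 6. So B = C_6 = 132.
A − B = 1430 − 132 = 1298.

1298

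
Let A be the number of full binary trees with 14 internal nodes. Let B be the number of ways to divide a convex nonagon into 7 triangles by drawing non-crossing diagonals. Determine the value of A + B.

The number of full binary trees on 14 internal nodes is the Catalan number C_14. So A = C_14 = 2674440.
A convex 9-gon is triangulated into 7 triangles, and the number of such triangulations is the Catalan number C_{9−2} = C_7. So B = C_7 = 429.
A + B = 2674440 + 429 = 2674869.

2674869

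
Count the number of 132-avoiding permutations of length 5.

For any fixed pattern of length 3, the pattern-avoiding permutations of [5] number C_5.
C_5 = C(10,5)/6 = 252/6 = 42.

42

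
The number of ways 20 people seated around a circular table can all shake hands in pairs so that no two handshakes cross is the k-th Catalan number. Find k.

Non-crossing handshake pairings of 2n people are counted by C_n; 20 people gives n = 10.

10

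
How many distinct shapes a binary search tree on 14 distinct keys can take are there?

Rooted binary trees with 14 nodes (each child slot possibly empty) number C_14.
C_14 = 2674440.

2674440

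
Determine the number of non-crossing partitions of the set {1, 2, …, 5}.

Non-crossing partitions of an n-element set are counted by C_n; here n = 5.
C_5 = C(10,5)/6 = 252/6 = 42.

42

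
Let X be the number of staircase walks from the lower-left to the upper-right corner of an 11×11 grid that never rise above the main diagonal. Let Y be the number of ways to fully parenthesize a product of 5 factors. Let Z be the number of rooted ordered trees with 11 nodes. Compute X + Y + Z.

Sub-diagonal monotone paths from (0,0) to (11,11) biject with Dyck paths of semilength 11, giving C_11. So X = C_11 = 58786.
Bracketing 5 factors into binary products is counted by C_{5−1} = C_4. So Y = C_4 = 14.
Rooted ordered (plane) trees on m nodes have m−1 edges and are counted by C_{m−1}; m = 11 gives C_10. So Z = C_10 = 16796.
X + Y + Z = 58786 + 14 + 16796 = 75596.

75596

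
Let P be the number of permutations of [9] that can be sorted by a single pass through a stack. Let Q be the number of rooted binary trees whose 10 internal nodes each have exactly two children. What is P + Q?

21658

Stack-sortable permutations are exactly the 231-avoiding ones, counted by C_n; here n = 9. So P = C_9 = 4862.
The number of full binary trees on 10 internal nodes is the Catalan number C_10. So Q = C_10 = 16796.
P + Q = 4862 + 16796 = 21658.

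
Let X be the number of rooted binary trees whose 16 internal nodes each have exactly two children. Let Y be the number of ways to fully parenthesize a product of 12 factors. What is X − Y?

35298884

Full binary trees with n internal nodes are counted by C_n; here n = 16. So X = C_16 = 35357670.
Bracketing 12 factors into binary products is counted by C_{12−1} = C_11. So Y = C_11 = 58786.
X − Y = 35357670 − 58786 = 35298884.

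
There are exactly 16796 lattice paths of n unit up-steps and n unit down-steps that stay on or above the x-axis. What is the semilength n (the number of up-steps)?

10

Dyck paths of semilength n are counted by C_n, and C_10 = 16796.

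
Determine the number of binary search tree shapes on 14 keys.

2674440

There are C_n binary search tree shapes on n keys; with n = 14 that is C_14.
C_14 = C(28,14)/15 = 40116600/15 = 2674440.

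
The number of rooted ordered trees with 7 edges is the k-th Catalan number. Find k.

Rooted ordered trees with n edges are counted by C_n; here n = 7.

7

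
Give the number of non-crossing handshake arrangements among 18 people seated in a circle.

With 18 = 2·9 people, non-crossing handshake pairings are non-crossing perfect matchings on a circle, counted by C_9.
C_9 = C(18,9)/10 = 48620/10 = 4862.

4862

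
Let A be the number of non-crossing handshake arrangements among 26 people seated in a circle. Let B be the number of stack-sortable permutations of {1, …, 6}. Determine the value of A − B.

742768

With 26 = 2·13 people, non-crossing handshake pairings are non-crossing perfect matchings on a circle, counted by C_13. So A = C_13 = 742900.
By Knuth's characterisation, the stack-sortable permutations of length 6 are the 231-avoiders, numbering C_6. So B = C_6 = 132.
A − B = 742900 − 132 = 742768.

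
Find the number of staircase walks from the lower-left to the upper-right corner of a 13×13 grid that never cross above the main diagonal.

Sub-diagonal monotone paths from (0,0) to (13,13) biject with Dyck paths of semilength 13, giving C_13.
C_13 = C(26,13)/14 = 10400600/14 = 742900.

742900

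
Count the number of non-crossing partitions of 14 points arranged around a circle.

2674440

The non-crossing partitions of [14] form a lattice of size C_14.
C_14 = C(28,14)/15 = 40116600/15 = 2674440.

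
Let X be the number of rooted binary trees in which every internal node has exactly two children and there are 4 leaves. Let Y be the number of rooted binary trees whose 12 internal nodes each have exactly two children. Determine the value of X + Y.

208017

A full binary tree with L leaves has L−1 internal nodes and is counted by C_{L−1}; L = 4 gives C_3. So X = C_3 = 5.
The number of full binary trees on 12 internal nodes is the Catalan number C_12. So Y = C_12 = 208012.
X + Y = 5 + 208012 = 208017.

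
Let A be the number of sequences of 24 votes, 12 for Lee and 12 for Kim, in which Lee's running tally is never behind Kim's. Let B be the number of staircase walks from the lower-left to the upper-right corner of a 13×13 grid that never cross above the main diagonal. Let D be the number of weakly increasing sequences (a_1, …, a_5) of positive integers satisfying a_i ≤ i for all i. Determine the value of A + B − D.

Ballot sequences with n votes each where one side never trails are Dyck words, counted by C_n; here n = 12. So A = C_12 = 208012.
Sub-diagonal monotone paths from (0,0) to (13,13) biject with Dyck paths of semilength 13, giving C_13. So B = C_13 = 742900.
Such sub-staircase sequences of length n are counted by C_n; here n = 5. So D = C_5 = 42.
A + B − D = 208012 + 742900 − 42 = 950870.

950870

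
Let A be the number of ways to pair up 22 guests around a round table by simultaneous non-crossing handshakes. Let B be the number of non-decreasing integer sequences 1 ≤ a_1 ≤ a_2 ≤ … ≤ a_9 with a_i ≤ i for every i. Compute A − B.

53924

Non-crossing handshake pairings of 2n people are counted by C_n; 22 people gives n = 11. So A = C_11 = 58786.
Such sub-staircase sequences of length n are counted by C_n; here n = 9. So B = C_9 = 4862.
A − B = 58786 − 4862 = 53924.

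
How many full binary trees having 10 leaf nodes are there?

Full binary trees with 10 leaves have 10−1 = 9 internal nodes, so there are C_9 of them.
C_9 = C(18,9)/10 = 48620/10 = 4862.

4862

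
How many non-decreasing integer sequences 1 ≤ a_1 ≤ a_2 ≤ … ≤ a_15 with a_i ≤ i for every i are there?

9694845

Weakly increasing sequences with a_i ≤ i biject with Dyck paths of semilength 15, so there are C_15.
C_15 = C(30,15)/16 = 155117520/16 = 9694845.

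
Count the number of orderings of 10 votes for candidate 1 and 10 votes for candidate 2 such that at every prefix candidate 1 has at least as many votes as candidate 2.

Ballot sequences with n votes each where one side never trails are Dyck words, counted by C_n; here n = 10.
C_10 = C_9 · 2(2·9+1)/(9+2) = 4862 · 38/11 = 16796.

16796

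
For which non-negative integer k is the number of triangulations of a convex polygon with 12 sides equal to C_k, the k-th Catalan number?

10

A convex 12-gon is triangulated into 10 triangles, and the number of such triangulations is the Catalan number C_{12−2} = C_10.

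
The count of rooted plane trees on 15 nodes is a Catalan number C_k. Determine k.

14

A rooted plane tree on 15 nodes has 14 edges, and such trees are counted by C_14.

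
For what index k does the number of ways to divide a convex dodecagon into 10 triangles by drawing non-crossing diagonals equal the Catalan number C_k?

A convex 12-gon is triangulated into 10 triangles, and the number of such triangulations is the Catalan number C_{12−2} = C_10.

10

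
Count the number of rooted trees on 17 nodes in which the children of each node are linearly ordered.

Rooted ordered (plane) trees on m nodes have m−1 edges and are counted by C_{m−1}; m = 17 gives C_16.
C_16 = C(32,16)/17 = 601080390/17 = 35357670.

35357670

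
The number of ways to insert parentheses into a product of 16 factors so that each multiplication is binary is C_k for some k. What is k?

15

Parenthesizations of m factors correspond to full binary trees with m leaves, counted by C_{m−1}; m = 16 gives C_15.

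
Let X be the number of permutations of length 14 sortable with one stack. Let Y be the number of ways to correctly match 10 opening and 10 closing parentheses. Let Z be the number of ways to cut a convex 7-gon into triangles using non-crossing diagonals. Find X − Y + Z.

2657686

By Knuth's characterisation, the stack-sortable permutations of length 14 are the 231-avoiders, numbering C_14. So X = C_14 = 2674440.
A balanced arrangement of 10 bracket pairs is a Dyck word of semilength 10, so the count is C_10. So Y = C_10 = 16796.
A convex 7-gon is triangulated into 5 triangles, and the number of such triangulations is the Catalan number C_{7−2} = C_5. So Z = C_5 = 42.
X − Y + Z = 2674440 − 16796 + 42 = 2657686.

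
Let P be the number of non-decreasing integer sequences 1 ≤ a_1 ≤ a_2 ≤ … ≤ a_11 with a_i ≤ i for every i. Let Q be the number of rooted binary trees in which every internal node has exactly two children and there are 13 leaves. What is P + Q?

266798

Such sub-staircase sequences of length n are counted by C_n; here n = 11. So P = C_11 = 58786.
Full binary trees with 13 leaves have 13−1 = 12 internal nodes, so there are C_12 of them. So Q = C_12 = 208012.
P + Q = 58786 + 208012 = 266798.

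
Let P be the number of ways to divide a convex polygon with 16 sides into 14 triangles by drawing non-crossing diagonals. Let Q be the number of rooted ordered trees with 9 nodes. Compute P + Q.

Triangulations of a convex m-gon are counted by C_{m−2}; with m = 16 this is C_14. So P = C_14 = 2674440.
Rooted ordered (plane) trees on m nodes have m−1 edges and are counted by C_{m−1}; m = 9 gives C_8. So Q = C_8 = 1430.
P + Q = 2674440 + 1430 = 2675870.

2675870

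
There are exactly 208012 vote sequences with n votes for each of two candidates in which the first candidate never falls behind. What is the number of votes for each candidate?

12

Such ballot sequences with n votes each are counted by C_n. Since C_12 = 208012, the index is 12.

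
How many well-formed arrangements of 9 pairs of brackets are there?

A balanced arrangement of 9 bracket pairs is a Dyck word of semilength 9, so the count is C_9.
C_9 = C(18,9)/10 = 48620/10 = 4862.

4862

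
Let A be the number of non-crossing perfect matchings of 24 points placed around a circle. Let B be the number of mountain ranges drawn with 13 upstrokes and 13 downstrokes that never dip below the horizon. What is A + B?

Non-crossing perfect matchings of 2n points on a circle are counted by C_n; with 24 points, n = 12. So A = C_12 = 208012.
Paths of 13 up- and 13 down-steps that never dip below the axis are Dyck paths; their count is C_13. So B = C_13 = 742900.
A + B = 208012 + 742900 = 950912.

950912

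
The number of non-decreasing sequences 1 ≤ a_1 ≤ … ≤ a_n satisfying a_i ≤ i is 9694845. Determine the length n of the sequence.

15

Such sub-staircase sequences of length n are counted by C_n, and C_15 = 9694845.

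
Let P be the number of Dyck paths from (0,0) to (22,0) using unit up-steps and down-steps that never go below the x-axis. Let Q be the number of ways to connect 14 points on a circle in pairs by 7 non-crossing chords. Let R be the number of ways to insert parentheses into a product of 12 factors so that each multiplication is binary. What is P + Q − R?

429

Paths of 11 up- and 11 down-steps that never dip below the axis are Dyck paths; their count is C_11. So P = C_11 = 58786.
Non-crossing perfect matchings of 2n points on a circle are counted by C_n; with 14 points, n = 7. So Q = C_7 = 429.
Bracketing 12 factors into binary products is counted by C_{12−1} = C_11. So R = C_11 = 58786.
P + Q − R = 58786 + 429 − 58786 = 429.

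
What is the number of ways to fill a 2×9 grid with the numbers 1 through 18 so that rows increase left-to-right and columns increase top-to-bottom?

By the hook-length formula (or a Dyck-path bijection), SYT of shape 2×9 number C_9.
C_9 = C_8 · 2(2·8+1)/(8+2) = 1430 · 34/10 = 4862.

4862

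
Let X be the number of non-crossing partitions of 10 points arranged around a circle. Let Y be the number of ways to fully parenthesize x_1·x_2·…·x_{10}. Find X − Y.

11934

Non-crossing partitions of an n-element set are counted by C_n; here n = 10. So X = C_10 = 16796.
Parenthesizations of m factors correspond to full binary trees with m leaves, counted by C_{m−1}; m = 10 gives C_9. So Y = C_9 = 4862.
X − Y = 16796 − 4862 = 11934.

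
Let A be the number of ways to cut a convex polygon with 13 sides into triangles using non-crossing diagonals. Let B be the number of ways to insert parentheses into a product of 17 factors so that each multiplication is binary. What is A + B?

35416456

The number of triangulations of a 13-gon is the Catalan number C_11 (index = sides − 2). So A = C_11 = 58786.
Parenthesizations of m factors correspond to full binary trees with m leaves, counted by C_{m−1}; m = 17 gives C_16. So B = C_16 = 35357670.
A + B = 58786 + 35357670 = 35416456.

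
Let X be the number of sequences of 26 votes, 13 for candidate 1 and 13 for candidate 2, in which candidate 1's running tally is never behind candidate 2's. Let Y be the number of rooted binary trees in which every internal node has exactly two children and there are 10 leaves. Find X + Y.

Ballot sequences with n votes each where one side never trails are Dyck words, counted by C_n; here n = 13. So X = C_13 = 742900.
Full binary trees with 10 leaves have 10−1 = 9 internal nodes, so there are C_9 of them. So Y = C_9 = 4862.
X + Y = 742900 + 4862 = 747762.

747762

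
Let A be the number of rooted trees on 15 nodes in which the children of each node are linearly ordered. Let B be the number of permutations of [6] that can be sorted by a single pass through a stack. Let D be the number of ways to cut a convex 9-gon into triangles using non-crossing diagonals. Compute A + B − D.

2674143

Rooted ordered (plane) trees on m nodes have m−1 edges and are counted by C_{m−1}; m = 15 gives C_14. So A = C_14 = 2674440.
Stack-sortable permutations are exactly the 231-avoiding ones, counted by C_n; here n = 6. So B = C_6 = 132.
Triangulations of a convex m-gon are counted by C_{m−2}; with m = 9 this is C_7. So D = C_7 = 429.
A + B − D = 2674440 + 132 − 429 = 2674143.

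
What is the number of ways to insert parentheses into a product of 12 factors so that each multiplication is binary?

58786

Ways to associate a product of 12 factors correspond to binary trees on 12 leaves, so the count is C_11.
C_11 = C(22,11)/12 = 705432/12 = 58786.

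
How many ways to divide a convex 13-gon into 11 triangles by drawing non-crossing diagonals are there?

A convex 13-gon is triangulated into 11 triangles, and the number of such triangulations is the Catalan number C_{13−2} = C_11.
C_11 = C_10 · 2(2·10+1)/(10+2) = 16796 · 42/12 = 58786.

58786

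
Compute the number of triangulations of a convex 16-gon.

A convex 16-gon is triangulated into 14 triangles, and the number of such triangulations is the Catalan number C_{16−2} = C_14.
C_14 = 2674440.

2674440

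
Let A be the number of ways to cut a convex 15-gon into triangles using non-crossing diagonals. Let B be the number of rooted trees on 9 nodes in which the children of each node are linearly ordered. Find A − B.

741470

Triangulations of a convex m-gon are counted by C_{m−2}; with m = 15 this is C_13. So A = C_13 = 742900.
Rooted ordered (plane) trees on m nodes have m−1 edges and are counted by C_{m−1}; m = 9 gives C_8. So B = C_8 = 1430.
A − B = 742900 − 1430 = 741470.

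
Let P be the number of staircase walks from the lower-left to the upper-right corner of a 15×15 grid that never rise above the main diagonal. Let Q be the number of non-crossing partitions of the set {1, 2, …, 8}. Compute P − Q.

Monotone paths in an n×n grid that stay weakly below the diagonal are counted by C_n; here n = 15. So P = C_15 = 9694845.
The non-crossing partitions of [8] form a lattice of size C_8. So Q = C_8 = 1430.
P − Q = 9694845 − 1430 = 9693415.

9693415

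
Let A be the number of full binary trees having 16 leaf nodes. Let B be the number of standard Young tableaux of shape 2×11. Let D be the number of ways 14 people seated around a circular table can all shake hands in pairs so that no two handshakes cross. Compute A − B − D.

Full binary trees with 16 leaves have 16−1 = 15 internal nodes, so there are C_15 of them. So A = C_15 = 9694845.
By the hook-length formula (or a Dyck-path bijection), SYT of shape 2×11 number C_11. So B = C_11 = 58786.
With 14 = 2·7 people, non-crossing handshake pairings are non-crossing perfect matchings on a circle, counted by C_7. So D = C_7 = 429.
A − B − D = 9694845 − 58786 − 429 = 9635630.

9635630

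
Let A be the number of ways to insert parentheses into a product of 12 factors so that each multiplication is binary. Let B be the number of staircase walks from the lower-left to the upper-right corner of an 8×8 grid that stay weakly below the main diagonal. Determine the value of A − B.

57356

Ways to associate a product of 12 factors correspond to binary trees on 12 leaves, so the count is C_11. So A = C_11 = 58786.
Sub-diagonal monotone paths from (0,0) to (8,8) biject with Dyck paths of semilength 8, giving C_8. So B = C_8 = 1430.
A − B = 58786 − 1430 = 57356.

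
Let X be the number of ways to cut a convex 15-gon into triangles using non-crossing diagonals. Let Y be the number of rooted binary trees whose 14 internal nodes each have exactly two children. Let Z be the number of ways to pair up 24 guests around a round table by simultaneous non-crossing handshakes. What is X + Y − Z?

3209328

Triangulations of a convex m-gon are counted by C_{m−2}; with m = 15 this is C_13. So X = C_13 = 742900.
The number of full binary trees on 14 internal nodes is the Catalan number C_14. So Y = C_14 = 2674440.
With 24 = 2·12 people, non-crossing handshake pairings are non-crossing perfect matchings on a circle, counted by C_12. So Z = C_12 = 208012.
X + Y − Z = 742900 + 2674440 − 208012 = 3209328.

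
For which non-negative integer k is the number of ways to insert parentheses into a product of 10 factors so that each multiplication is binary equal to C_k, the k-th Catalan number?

Parenthesizations of m factors correspond to full binary trees with m leaves, counted by C_{m−1}; m = 10 gives C_9.

9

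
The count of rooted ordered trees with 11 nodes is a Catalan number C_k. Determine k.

Rooted ordered (plane) trees on m nodes have m−1 edges and are counted by C_{m−1}; m = 11 gives C_10.

10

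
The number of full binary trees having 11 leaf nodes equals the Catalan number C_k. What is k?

A full binary tree with L leaves has L−1 internal nodes and is counted by C_{L−1}; L = 11 gives C_10.

10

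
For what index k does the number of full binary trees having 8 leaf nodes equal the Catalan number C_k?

7

A full binary tree with L leaves has L−1 internal nodes and is counted by C_{L−1}; L = 8 gives C_7.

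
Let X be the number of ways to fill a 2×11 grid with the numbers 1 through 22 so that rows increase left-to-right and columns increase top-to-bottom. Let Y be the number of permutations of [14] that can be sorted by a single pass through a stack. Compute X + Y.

2733226

By the hook-length formula (or a Dyck-path bijection), SYT of shape 2×11 number C_11. So X = C_11 = 58786.
By Knuth's characterisation, the stack-sortable permutations of length 14 are the 231-avoiders, numbering C_14. So Y = C_14 = 2674440.
X + Y = 58786 + 2674440 = 2733226.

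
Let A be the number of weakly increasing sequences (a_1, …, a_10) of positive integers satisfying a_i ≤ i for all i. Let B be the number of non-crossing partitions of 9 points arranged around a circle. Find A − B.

Weakly increasing sequences with a_i ≤ i biject with Dyck paths of semilength 10, so there are C_10. So A = C_10 = 16796.
The non-crossing partitions of [9] form a lattice of size C_9. So B = C_9 = 4862.
A − B = 16796 − 4862 = 11934.

11934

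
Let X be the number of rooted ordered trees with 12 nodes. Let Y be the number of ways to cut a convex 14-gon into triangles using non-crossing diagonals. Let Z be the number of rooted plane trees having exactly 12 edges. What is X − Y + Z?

58786

A rooted plane tree on 12 nodes has 11 edges, and such trees are counted by C_11. So X = C_11 = 58786.
A convex 14-gon is triangulated into 12 triangles, and the number of such triangulations is the Catalan number C_{14−2} = C_12. So Y = C_12 = 208012.
A rooted plane tree with 12 edges has 13 nodes, and the count is C_12. So Z = C_12 = 208012.
X − Y + Z = 58786 − 208012 + 208012 = 58786.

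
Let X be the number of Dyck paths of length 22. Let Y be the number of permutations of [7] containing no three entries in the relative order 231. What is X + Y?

59215

Paths of 11 up- and 11 down-steps that never dip below the axis are Dyck paths; their count is C_11. So X = C_11 = 58786.
Permutations of [n] avoiding any single length-3 pattern are counted by C_n; here n = 7. So Y = C_7 = 429.
X + Y = 58786 + 429 = 59215.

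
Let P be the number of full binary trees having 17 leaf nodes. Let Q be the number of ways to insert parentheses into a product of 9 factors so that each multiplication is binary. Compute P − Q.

35356240

Full binary trees with 17 leaves have 17−1 = 16 internal nodes, so there are C_16 of them. So P = C_16 = 35357670.
Bracketing 9 factors into binary products is counted by C_{9−1} = C_8. So Q = C_8 = 1430.
P − Q = 35357670 − 1430 = 35356240.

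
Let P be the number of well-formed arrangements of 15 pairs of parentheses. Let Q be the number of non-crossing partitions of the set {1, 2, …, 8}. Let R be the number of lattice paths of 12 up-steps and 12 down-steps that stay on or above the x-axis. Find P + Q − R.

9488263

With 15 pairs the number of balanced bracket strings is the Catalan number C_15. So P = C_15 = 9694845.
Non-crossing partitions of an n-element set are counted by C_n; here n = 8. So Q = C_8 = 1430.
Paths of 12 up- and 12 down-steps that never dip below the axis are Dyck paths; their count is C_12. So R = C_12 = 208012.
P + Q − R = 9694845 + 1430 − 208012 = 9488263.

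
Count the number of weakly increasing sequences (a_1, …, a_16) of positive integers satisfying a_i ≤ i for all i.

Weakly increasing sequences with a_i ≤ i biject with Dyck paths of semilength 16, so there are C_16.
C_16 = 35357670.

35357670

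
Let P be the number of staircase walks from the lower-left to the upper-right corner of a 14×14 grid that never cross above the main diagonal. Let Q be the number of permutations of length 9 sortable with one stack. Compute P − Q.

Monotone paths in an n×n grid that stay weakly below the diagonal are counted by C_n; here n = 14. So P = C_14 = 2674440.
By Knuth's characterisation, the stack-sortable permutations of length 9 are the 231-avoiders, numbering C_9. So Q = C_9 = 4862.
P − Q = 2674440 − 4862 = 2669578.

2669578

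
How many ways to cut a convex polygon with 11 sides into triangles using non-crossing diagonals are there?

4862

The number of triangulations of an 11-gon is the Catalan number C_9 (index = sides − 2).
C_9 = C(18,9)/10 = 48620/10 = 4862.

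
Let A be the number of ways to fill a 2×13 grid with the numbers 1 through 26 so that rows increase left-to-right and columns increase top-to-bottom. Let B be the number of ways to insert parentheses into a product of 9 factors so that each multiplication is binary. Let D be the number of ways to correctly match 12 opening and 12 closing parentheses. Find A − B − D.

Standard Young tableaux of shape 2×n are counted by C_n; here n = 13. So A = C_13 = 742900.
Bracketing 9 factors into binary products is counted by C_{9−1} = C_8. So B = C_8 = 1430.
Balanced strings of n pairs of brackets are counted by C_n; here n = 12. So D = C_12 = 208012.
A − B − D = 742900 − 1430 − 208012 = 533458.

533458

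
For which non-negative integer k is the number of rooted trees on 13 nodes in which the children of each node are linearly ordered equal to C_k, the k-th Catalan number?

12

A rooted plane tree on 13 nodes has 12 edges, and such trees are counted by C_12.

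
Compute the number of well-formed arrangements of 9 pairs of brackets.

With 9 pairs the number of balanced bracket strings is the Catalan number C_9.
C_9 = 4862.

4862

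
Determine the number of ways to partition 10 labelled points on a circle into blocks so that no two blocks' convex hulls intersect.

The non-crossing partitions of [10] form a lattice of size C_10.
C_10 = C(20,10)/11 = 184756/11 = 16796.

16796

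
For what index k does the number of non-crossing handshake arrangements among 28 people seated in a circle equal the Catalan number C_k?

With 28 = 2·14 people, non-crossing handshake pairings are non-crossing perfect matchings on a circle, counted by C_14.

14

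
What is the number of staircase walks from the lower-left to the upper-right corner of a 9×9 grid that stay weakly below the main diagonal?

4862

Sub-diagonal monotone paths from (0,0) to (9,9) biject with Dyck paths of semilength 9, giving C_9.
C_9 = C_8 · 2(2·8+1)/(8+2) = 1430 · 34/10 = 4862.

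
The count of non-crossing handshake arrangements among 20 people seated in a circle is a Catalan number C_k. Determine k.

With 20 = 2·10 people, non-crossing handshake pairings are non-crossing perfect matchings on a circle, counted by C_10.

10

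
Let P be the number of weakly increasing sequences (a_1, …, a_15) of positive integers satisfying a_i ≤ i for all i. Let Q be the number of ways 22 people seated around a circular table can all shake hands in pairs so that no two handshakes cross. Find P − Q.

9636059

Such sub-staircase sequences of length n are counted by C_n; here n = 15. So P = C_15 = 9694845.
Non-crossing handshake pairings of 2n people are counted by C_n; 22 people gives n = 11. So Q = C_11 = 58786.
P − Q = 9694845 − 58786 = 9636059.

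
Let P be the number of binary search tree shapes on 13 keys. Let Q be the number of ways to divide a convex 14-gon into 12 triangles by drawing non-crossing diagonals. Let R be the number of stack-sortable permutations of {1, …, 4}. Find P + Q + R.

950926

There are C_n binary search tree shapes on n keys; with n = 13 that is C_13. So P = C_13 = 742900.
A convex 14-gon is triangulated into 12 triangles, and the number of such triangulations is the Catalan number C_{14−2} = C_12. So Q = C_12 = 208012.
By Knuth's characterisation, the stack-sortable permutations of length 4 are the 231-avoiders, numbering C_4. So R = C_4 = 14.
P + Q + R = 742900 + 208012 + 14 = 950926.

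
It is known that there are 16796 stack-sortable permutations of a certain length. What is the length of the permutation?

10

Stack-sortable permutations of [n] are counted by C_n; 16796 = C_10.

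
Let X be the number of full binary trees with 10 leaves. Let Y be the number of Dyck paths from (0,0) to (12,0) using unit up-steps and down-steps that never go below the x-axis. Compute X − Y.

4730

Full binary trees with 10 leaves have 10−1 = 9 internal nodes, so there are C_9 of them. So X = C_9 = 4862.
A Dyck path with 6 up-steps and 6 down-steps has semilength 6, so there are C_6 of them. So Y = C_6 = 132.
X − Y = 4862 − 132 = 4730.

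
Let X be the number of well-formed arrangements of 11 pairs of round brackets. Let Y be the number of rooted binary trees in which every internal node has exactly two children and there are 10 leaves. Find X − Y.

Balanced strings of n pairs of brackets are counted by C_n; here n = 11. So X = C_11 = 58786.
A full binary tree with L leaves has L−1 internal nodes and is counted by C_{L−1}; L = 10 gives C_9. So Y = C_9 = 4862.
X − Y = 58786 − 4862 = 53924.

53924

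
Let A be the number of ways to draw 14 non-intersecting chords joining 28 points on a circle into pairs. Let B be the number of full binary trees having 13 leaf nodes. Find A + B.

Pairing 28 circle points by 14 non-crossing chords gives C_14 matchings. So A = C_14 = 2674440.
Full binary trees with 13 leaves have 13−1 = 12 internal nodes, so there are C_12 of them. So B = C_12 = 208012.
A + B = 2674440 + 208012 = 2882452.

2882452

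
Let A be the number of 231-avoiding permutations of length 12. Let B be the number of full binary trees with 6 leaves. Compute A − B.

207970

For any fixed pattern of length 3, the pattern-avoiding permutations of [12] number C_12. So A = C_12 = 208012.
A full binary tree with L leaves has L−1 internal nodes and is counted by C_{L−1}; L = 6 gives C_5. So B = C_5 = 42.
A − B = 208012 − 42 = 207970.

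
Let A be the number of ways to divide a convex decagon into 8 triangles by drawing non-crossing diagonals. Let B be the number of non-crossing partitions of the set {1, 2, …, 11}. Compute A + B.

A convex 10-gon is triangulated into 8 triangles, and the number of such triangulations is the Catalan number C_{10−2} = C_8. So A = C_8 = 1430.
The non-crossing partitions of [11] form a lattice of size C_11. So B = C_11 = 58786.
A + B = 1430 + 58786 = 60216.

60216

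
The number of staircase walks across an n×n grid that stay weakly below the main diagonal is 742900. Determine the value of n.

13

Such diagonal-avoiding paths in an n×n grid are counted by C_n; 742900 = C_13.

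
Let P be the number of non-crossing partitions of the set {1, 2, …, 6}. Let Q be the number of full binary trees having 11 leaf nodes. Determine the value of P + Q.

16928

Non-crossing partitions of an n-element set are counted by C_n; here n = 6. So P = C_6 = 132.
Full binary trees with 11 leaves have 11−1 = 10 internal nodes, so there are C_10 of them. So Q = C_10 = 16796.
P + Q = 132 + 16796 = 16928.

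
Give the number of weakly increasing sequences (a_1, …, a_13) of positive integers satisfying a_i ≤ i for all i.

742900

Weakly increasing sequences with a_i ≤ i biject with Dyck paths of semilength 13, so there are C_13.
C_13 = C(26,13)/14 = 10400600/14 = 742900.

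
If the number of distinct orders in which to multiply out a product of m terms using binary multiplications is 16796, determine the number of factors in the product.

Parenthesizations of m factors are counted by C_{m−1}. The Catalan number equal to 16796 is C_10.
So the index is 10, and the number of factors is 10 + 1 = 11.

11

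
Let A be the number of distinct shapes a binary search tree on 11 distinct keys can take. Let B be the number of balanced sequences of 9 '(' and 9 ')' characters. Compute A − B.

Rooted binary trees with 11 nodes (each child slot possibly empty) number C_11. So A = C_11 = 58786.
A balanced arrangement of 9 bracket pairs is a Dyck word of semilength 9, so the count is C_9. So B = C_9 = 4862.
A − B = 58786 − 4862 = 53924.

53924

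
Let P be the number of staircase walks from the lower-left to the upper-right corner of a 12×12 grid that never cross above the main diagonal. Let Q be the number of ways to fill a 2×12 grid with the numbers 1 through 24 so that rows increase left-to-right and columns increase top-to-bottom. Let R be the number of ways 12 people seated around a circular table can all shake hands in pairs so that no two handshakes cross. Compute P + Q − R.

Monotone paths in an n×n grid that stay weakly below the diagonal are counted by C_n; here n = 12. So P = C_12 = 208012.
By the hook-length formula (or a Dyck-path bijection), SYT of shape 2×12 number C_12. So Q = C_12 = 208012.
With 12 = 2·6 people, non-crossing handshake pairings are non-crossing perfect matchings on a circle, counted by C_6. So R = C_6 = 132.
P + Q − R = 208012 + 208012 − 132 = 415892.

415892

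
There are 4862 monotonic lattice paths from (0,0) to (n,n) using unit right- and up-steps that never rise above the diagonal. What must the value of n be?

Such diagonal-avoiding paths in an n×n grid are counted by C_n; 4862 = C_9.

9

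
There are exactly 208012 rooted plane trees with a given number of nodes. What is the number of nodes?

13

Rooted ordered trees on m nodes are counted by C_{m−1}, and C_12 = 208012.
So the index is 12, and the number of nodes is 12 + 1 = 13.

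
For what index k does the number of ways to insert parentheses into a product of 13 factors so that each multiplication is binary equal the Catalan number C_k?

12

Bracketing 13 factors into binary products is counted by C_{13−1} = C_12.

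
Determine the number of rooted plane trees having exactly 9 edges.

A rooted plane tree with 9 edges has 10 nodes, and the count is C_9.
C_9 = C(18,9)/10 = 48620/10 = 4862.

4862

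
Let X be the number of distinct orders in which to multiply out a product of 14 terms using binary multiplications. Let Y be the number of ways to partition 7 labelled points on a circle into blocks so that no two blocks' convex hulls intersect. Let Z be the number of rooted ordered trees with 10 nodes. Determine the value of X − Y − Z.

Ways to associate a product of 14 factors correspond to binary trees on 14 leaves, so the count is C_13. So X = C_13 = 742900.
Non-crossing partitions of an n-element set are counted by C_n; here n = 7. So Y = C_7 = 429.
Rooted ordered (plane) trees on m nodes have m−1 edges and are counted by C_{m−1}; m = 10 gives C_9. So Z = C_9 = 4862.
X − Y − Z = 742900 − 429 − 4862 = 737609.

737609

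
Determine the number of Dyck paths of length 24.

208012

Paths of 12 up- and 12 down-steps that never dip below the axis are Dyck paths; their count is C_12.
C_12 = C_11 · 2(2·11+1)/(11+2) = 58786 · 46/13 = 208012.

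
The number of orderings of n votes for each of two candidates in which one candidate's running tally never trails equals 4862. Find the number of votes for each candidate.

9

Such ballot sequences with n votes each are counted by C_n. The Catalan number equal to 4862 is C_9.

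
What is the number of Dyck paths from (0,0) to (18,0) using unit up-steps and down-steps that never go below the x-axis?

4862

Paths of 9 up- and 9 down-steps that never dip below the axis are Dyck paths; their count is C_9.
C_9 = C(18,9)/10 = 48620/10 = 4862.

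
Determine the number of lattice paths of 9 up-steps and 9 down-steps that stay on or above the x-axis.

A Dyck path with 9 up-steps and 9 down-steps has semilength 9, so there are C_9 of them.
C_9 = C(18,9)/10 = 48620/10 = 4862.

4862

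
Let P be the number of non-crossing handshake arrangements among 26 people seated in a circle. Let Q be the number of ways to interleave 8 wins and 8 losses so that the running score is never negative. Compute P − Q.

741470

Non-crossing handshake pairings of 2n people are counted by C_n; 26 people gives n = 13. So P = C_13 = 742900.
Ballot sequences with n votes each where one side never trails are Dyck words, counted by C_n; here n = 8. So Q = C_8 = 1430.
P − Q = 742900 − 1430 = 741470.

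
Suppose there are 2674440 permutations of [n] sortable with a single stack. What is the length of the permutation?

14

Stack-sortable permutations of [n] are counted by C_n. Since C_14 = 2674440, the index is 14.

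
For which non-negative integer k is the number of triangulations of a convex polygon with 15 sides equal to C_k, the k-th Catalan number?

13

A convex 15-gon is triangulated into 13 triangles, and the number of such triangulations is the Catalan number C_{15−2} = C_13.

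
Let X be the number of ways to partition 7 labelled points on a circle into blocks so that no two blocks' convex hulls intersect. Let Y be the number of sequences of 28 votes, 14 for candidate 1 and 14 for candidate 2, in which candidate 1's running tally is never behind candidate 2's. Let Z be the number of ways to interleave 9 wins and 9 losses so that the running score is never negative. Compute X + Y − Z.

2670007

Non-crossing partitions of an n-element set are counted by C_n; here n = 7. So X = C_7 = 429.
Ballot sequences with n votes each where one side never trails are Dyck words, counted by C_n; here n = 14. So Y = C_14 = 2674440.
Reading a vote for the leader as '(' and for the other as ')' turns such a sequence into a balanced string of 9 pairs, so the count is C_9. So Z = C_9 = 4862.
X + Y − Z = 429 + 2674440 − 4862 = 2670007.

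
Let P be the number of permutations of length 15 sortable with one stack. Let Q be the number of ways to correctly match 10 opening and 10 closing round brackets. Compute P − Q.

9678049

By Knuth's characterisation, the stack-sortable permutations of length 15 are the 231-avoiders, numbering C_15. So P = C_15 = 9694845.
With 10 pairs the number of balanced bracket strings is the Catalan number C_10. So Q = C_10 = 16796.
P − Q = 9694845 − 16796 = 9678049.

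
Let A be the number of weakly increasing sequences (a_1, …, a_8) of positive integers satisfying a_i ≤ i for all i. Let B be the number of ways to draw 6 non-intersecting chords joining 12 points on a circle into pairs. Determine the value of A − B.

1298

Such sub-staircase sequences of length n are counted by C_n; here n = 8. So A = C_8 = 1430.
Non-crossing perfect matchings of 2n points on a circle are counted by C_n; with 12 points, n = 6. So B = C_6 = 132.
A − B = 1430 − 132 = 1298.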